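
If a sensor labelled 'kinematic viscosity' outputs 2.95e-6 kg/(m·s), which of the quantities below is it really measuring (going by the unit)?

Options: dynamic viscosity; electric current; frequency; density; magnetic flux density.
dynamic viscosity

kinematic viscosity should have units dimensionally equivalent to m^2 / s (e.g. m²/s).
The given unit 'kg/(m·s)' reduces to kg / (m * s). Of the listed options, that is the dimensionality of dynamic viscosity.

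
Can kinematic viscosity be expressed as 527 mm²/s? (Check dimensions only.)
Yes

kinematic viscosity has SI base units: m^2 / s
mm²/s reduces to the same SI base units, so it is a valid unit for kinematic viscosity.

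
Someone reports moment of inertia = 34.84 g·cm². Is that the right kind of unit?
Yes

moment of inertia has SI base units: kg * m^2
g·cm² reduces to the same SI base units, so it is a valid unit for moment of inertia.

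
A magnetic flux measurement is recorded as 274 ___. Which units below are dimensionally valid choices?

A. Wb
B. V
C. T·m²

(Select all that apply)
A, C

magnetic flux has SI base units: kg * m^2 / (A * s^2)

Checking each option against kg * m^2 / (A * s^2):
  A. Wb: ✓ matches
  B. V: ✗ does not match
  C. T·m²: ✓ matches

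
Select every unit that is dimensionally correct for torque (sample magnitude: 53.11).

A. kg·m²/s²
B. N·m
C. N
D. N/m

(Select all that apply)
A, B

torque has SI base units: kg * m^2 / s^2

Checking each option against kg * m^2 / s^2:
  A. kg·m²/s²: ✓ matches
  B. N·m: ✓ matches
  C. N: ✗ does not match
  D. N/m: ✗ does not match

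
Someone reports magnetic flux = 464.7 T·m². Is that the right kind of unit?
Yes

magnetic flux has SI base units: kg * m^2 / (A * s^2)
T·m² reduces to the same SI base units, so it is a valid unit for magnetic flux.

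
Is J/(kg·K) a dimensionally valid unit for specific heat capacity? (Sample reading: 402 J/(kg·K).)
Yes

specific heat capacity has SI base units: m^2 / (s^2 * K)
J/(kg·K) reduces to the same SI base units, so it is a valid unit for specific heat capacity.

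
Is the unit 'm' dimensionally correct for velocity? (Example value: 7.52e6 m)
No

velocity has SI base units: m / s
m does NOT reduce to m / s; a valid unit for velocity would be e.g. m/s.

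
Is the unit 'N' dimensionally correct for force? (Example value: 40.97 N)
Yes

force has SI base units: kg * m / s^2
N reduces to the same SI base units, so it is a valid unit for force.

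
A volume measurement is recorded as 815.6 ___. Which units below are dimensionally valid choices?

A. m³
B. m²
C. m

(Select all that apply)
A

volume has SI base units: m^3

Checking each option against m^3:
  A. m³: ✓ matches
  B. m²: ✗ does not match
  C. m: ✗ does not match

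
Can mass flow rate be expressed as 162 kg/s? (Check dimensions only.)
Yes

mass flow rate has SI base units: kg / s
kg/s reduces to the same SI base units, so it is a valid unit for mass flow rate.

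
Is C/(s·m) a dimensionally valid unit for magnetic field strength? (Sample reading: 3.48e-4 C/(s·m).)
Yes

magnetic field strength has SI base units: A / m
C/(s·m) reduces to the same SI base units, so it is a valid unit for magnetic field strength.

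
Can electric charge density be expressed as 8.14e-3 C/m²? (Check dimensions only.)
No

electric charge density has SI base units: A * s / m^3
C/m² does NOT reduce to A * s / m^3; a valid unit for electric charge density would be e.g. C/m³.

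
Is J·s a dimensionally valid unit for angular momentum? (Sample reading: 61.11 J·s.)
Yes

angular momentum has SI base units: kg * m^2 / s
J·s reduces to the same SI base units, so it is a valid unit for angular momentum.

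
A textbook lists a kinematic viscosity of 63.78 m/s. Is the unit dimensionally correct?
No

kinematic viscosity has SI base units: m^2 / s
m/s does NOT reduce to m^2 / s; a valid unit for kinematic viscosity would be e.g. m²/s.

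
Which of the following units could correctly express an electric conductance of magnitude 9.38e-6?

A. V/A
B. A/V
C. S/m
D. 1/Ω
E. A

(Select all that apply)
B, D

electric conductance has SI base units: A^2 * s^3 / (kg * m^2)

Checking each option against A^2 * s^3 / (kg * m^2):
  A. V/A: ✗ does not match
  B. A/V: ✓ matches
  C. S/m: ✗ does not match
  D. 1/Ω: ✓ matches
  E. A: ✗ does not match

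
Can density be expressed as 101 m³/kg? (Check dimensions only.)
No

density has SI base units: kg / m^3
m³/kg does NOT reduce to kg / m^3; a valid unit for density would be e.g. kg/m³.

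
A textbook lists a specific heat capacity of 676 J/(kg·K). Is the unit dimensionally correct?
Yes

specific heat capacity has SI base units: m^2 / (s^2 * K)
J/(kg·K) reduces to the same SI base units, so it is a valid unit for specific heat capacity.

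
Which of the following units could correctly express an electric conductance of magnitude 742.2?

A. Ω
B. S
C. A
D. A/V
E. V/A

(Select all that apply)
B, D

electric conductance has SI base units: A^2 * s^3 / (kg * m^2)

Checking each option against A^2 * s^3 / (kg * m^2):
  A. Ω: ✗ does not match
  B. S: ✓ matches
  C. A: ✗ does not match
  D. A/V: ✓ matches
  E. V/A: ✗ does not match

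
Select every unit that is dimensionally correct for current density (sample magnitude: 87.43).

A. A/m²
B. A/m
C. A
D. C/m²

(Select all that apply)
A

current density has SI base units: A / m^2

Checking each option against A / m^2:
  A. A/m²: ✓ matches
  B. A/m: ✗ does not match
  C. A: ✗ does not match
  D. C/m²: ✗ does not match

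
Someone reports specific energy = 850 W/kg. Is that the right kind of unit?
No

specific energy has SI base units: m^2 / s^2
W/kg does NOT reduce to m^2 / s^2; a valid unit for specific energy would be e.g. J/kg.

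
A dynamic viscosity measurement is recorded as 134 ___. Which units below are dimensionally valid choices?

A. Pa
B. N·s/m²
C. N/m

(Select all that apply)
B

dynamic viscosity has SI base units: kg / (m * s)

Checking each option against kg / (m * s):
  A. Pa: ✗ does not match
  B. N·s/m²: ✓ matches
  C. N/m: ✗ does not match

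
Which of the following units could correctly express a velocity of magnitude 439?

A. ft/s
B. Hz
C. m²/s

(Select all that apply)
A

velocity has SI base units: m / s

Checking each option against m / s:
  A. ft/s: ✓ matches
  B. Hz: ✗ does not match
  C. m²/s: ✗ does not match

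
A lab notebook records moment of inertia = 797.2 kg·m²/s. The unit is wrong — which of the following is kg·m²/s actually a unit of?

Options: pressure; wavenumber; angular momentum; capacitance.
angular momentum

moment of inertia should have units dimensionally equivalent to kg * m^2 (e.g. kg·m²).
The given unit 'kg·m²/s' reduces to kg * m^2 / s. Of the listed options, that is the dimensionality of angular momentum.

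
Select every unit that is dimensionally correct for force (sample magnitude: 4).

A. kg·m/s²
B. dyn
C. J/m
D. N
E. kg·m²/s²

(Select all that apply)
A, B, C, D

force has SI base units: kg * m / s^2

Checking each option against kg * m / s^2:
  A. kg·m/s²: ✓ matches
  B. dyn: ✓ matches
  C. J/m: ✓ matches
  D. N: ✓ matches
  E. kg·m²/s²: ✗ does not match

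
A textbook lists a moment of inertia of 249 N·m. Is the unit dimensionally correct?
No

moment of inertia has SI base units: kg * m^2
N·m does NOT reduce to kg * m^2; a valid unit for moment of inertia would be e.g. kg·m².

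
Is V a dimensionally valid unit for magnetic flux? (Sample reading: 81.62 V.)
No

magnetic flux has SI base units: kg * m^2 / (A * s^2)
V does NOT reduce to kg * m^2 / (A * s^2); a valid unit for magnetic flux would be e.g. Wb.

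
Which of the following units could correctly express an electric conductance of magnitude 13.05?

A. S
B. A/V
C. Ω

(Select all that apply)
A, B

electric conductance has SI base units: A^2 * s^3 / (kg * m^2)

Checking each option against A^2 * s^3 / (kg * m^2):
  A. S: ✓ matches
  B. A/V: ✓ matches
  C. Ω: ✗ does not match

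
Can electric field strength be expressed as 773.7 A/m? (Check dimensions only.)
No

electric field strength has SI base units: kg * m / (A * s^3)
A/m does NOT reduce to kg * m / (A * s^3); a valid unit for electric field strength would be e.g. V/m.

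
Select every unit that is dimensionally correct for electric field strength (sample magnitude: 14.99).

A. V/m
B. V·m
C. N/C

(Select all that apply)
A, C

electric field strength has SI base units: kg * m / (A * s^3)

Checking each option against kg * m / (A * s^3):
  A. V/m: ✓ matches
  B. V·m: ✗ does not match
  C. N/C: ✓ matches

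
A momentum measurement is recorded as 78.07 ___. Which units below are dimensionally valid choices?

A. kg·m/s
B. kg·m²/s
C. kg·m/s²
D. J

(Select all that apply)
A

momentum has SI base units: kg * m / s

Checking each option against kg * m / s:
  A. kg·m/s: ✓ matches
  B. kg·m²/s: ✗ does not match
  C. kg·m/s²: ✗ does not match
  D. J: ✗ does not match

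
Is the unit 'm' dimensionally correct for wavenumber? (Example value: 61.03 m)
No

wavenumber has SI base units: 1 / m
m does NOT reduce to 1 / m; a valid unit for wavenumber would be e.g. 1/m.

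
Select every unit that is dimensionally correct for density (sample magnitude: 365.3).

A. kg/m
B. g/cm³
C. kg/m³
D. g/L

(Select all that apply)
B, C, D

density has SI base units: kg / m^3

Checking each option against kg / m^3:
  A. kg/m: ✗ does not match
  B. g/cm³: ✓ matches
  C. kg/m³: ✓ matches
  D. g/L: ✓ matches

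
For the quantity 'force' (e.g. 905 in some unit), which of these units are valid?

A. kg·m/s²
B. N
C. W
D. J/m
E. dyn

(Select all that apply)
A, B, D, E

force has SI base units: kg * m / s^2

Checking each option against kg * m / s^2:
  A. kg·m/s²: ✓ matches
  B. N: ✓ matches
  C. W: ✗ does not match
  D. J/m: ✓ matches
  E. dyn: ✓ matches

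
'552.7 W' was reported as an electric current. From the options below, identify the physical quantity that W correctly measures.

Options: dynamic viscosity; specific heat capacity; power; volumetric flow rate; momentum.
power

electric current should have units dimensionally equivalent to A (e.g. A).
The given unit 'W' reduces to kg * m^2 / s^3. Of the listed options, that is the dimensionality of power.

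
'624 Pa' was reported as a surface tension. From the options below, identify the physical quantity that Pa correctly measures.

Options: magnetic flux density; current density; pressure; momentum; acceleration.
pressure

surface tension should have units dimensionally equivalent to kg / s^2 (e.g. N/m).
The given unit 'Pa' reduces to kg / (m * s^2). Of the listed options, that is the dimensionality of pressure.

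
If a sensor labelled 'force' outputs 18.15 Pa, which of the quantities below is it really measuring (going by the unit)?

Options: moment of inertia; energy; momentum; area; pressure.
pressure

force should have units dimensionally equivalent to kg * m / s^2 (e.g. N).
The given unit 'Pa' reduces to kg / (m * s^2). Of the listed options, that is the dimensionality of pressure.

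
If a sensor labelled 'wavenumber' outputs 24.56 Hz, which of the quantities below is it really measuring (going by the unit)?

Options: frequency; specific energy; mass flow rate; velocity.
frequency

wavenumber should have units dimensionally equivalent to 1 / m (e.g. 1/m).
The given unit 'Hz' reduces to 1 / s. Of the listed options, that is the dimensionality of frequency.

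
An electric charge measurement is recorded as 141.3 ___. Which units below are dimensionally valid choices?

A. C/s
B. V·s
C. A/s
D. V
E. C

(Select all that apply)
E

electric charge has SI base units: A * s

Checking each option against A * s:
  A. C/s: ✗ does not match
  B. V·s: ✗ does not match
  C. A/s: ✗ does not match
  D. V: ✗ does not match
  E. C: ✓ matches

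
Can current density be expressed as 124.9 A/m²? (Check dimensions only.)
Yes

current density has SI base units: A / m^2
A/m² reduces to the same SI base units, so it is a valid unit for current density.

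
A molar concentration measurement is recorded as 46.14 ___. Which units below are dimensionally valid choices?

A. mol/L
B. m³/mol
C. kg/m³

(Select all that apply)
A

molar concentration has SI base units: mol / m^3

Checking each option against mol / m^3:
  A. mol/L: ✓ matches
  B. m³/mol: ✗ does not match
  C. kg/m³: ✗ does not match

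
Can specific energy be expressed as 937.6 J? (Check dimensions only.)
No

specific energy has SI base units: m^2 / s^2
J does NOT reduce to m^2 / s^2; a valid unit for specific energy would be e.g. J/kg.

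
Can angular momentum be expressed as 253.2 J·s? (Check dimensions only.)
Yes

angular momentum has SI base units: kg * m^2 / s
J·s reduces to the same SI base units, so it is a valid unit for angular momentum.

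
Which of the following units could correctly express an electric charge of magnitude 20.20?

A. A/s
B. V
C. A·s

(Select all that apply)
C

electric charge has SI base units: A * s

Checking each option against A * s:
  A. A/s: ✗ does not match
  B. V: ✗ does not match
  C. A·s: ✓ matches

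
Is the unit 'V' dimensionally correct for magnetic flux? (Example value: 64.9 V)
No

magnetic flux has SI base units: kg * m^2 / (A * s^2)
V does NOT reduce to kg * m^2 / (A * s^2); a valid unit for magnetic flux would be e.g. Wb.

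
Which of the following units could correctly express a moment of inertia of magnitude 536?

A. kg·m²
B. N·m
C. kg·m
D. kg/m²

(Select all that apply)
A

moment of inertia has SI base units: kg * m^2

Checking each option against kg * m^2:
  A. kg·m²: ✓ matches
  B. N·m: ✗ does not match
  C. kg·m: ✗ does not match
  D. kg/m²: ✗ does not match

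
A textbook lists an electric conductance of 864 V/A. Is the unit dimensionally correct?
No

electric conductance has SI base units: A^2 * s^3 / (kg * m^2)
V/A does NOT reduce to A^2 * s^3 / (kg * m^2); a valid unit for electric conductance would be e.g. S.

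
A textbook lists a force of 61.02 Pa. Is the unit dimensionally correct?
No

force has SI base units: kg * m / s^2
Pa does NOT reduce to kg * m / s^2; a valid unit for force would be e.g. N.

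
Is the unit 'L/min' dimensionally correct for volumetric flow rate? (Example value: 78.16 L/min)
Yes

volumetric flow rate has SI base units: m^3 / s
L/min reduces to the same SI base units, so it is a valid unit for volumetric flow rate.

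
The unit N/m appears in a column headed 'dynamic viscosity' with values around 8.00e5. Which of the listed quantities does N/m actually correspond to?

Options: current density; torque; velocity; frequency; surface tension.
surface tension

dynamic viscosity should have units dimensionally equivalent to kg / (m * s) (e.g. Pa·s).
The given unit 'N/m' reduces to kg / s^2. Of the listed options, that is the dimensionality of surface tension.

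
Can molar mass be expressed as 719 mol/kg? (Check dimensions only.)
No

molar mass has SI base units: kg / mol
mol/kg does NOT reduce to kg / mol; a valid unit for molar mass would be e.g. kg/mol.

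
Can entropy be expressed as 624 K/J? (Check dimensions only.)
No

entropy has SI base units: kg * m^2 / (s^2 * K)
K/J does NOT reduce to kg * m^2 / (s^2 * K); a valid unit for entropy would be e.g. J/K.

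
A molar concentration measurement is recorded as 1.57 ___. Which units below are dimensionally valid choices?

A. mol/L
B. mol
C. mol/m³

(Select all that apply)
A, C

molar concentration has SI base units: mol / m^3

Checking each option against mol / m^3:
  A. mol/L: ✓ matches
  B. mol: ✗ does not match
  C. mol/m³: ✓ matches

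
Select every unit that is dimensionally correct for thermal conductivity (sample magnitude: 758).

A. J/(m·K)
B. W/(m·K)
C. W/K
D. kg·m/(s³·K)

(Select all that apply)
B, D

thermal conductivity has SI base units: kg * m / (s^3 * K)

Checking each option against kg * m / (s^3 * K):
  A. J/(m·K): ✗ does not match
  B. W/(m·K): ✓ matches
  C. W/K: ✗ does not match
  D. kg·m/(s³·K): ✓ matches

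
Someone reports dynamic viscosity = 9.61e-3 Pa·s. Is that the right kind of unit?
Yes

dynamic viscosity has SI base units: kg / (m * s)
Pa·s reduces to the same SI base units, so it is a valid unit for dynamic viscosity.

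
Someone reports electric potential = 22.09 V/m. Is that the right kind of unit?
No

electric potential has SI base units: kg * m^2 / (A * s^3)
V/m does NOT reduce to kg * m^2 / (A * s^3); a valid unit for electric potential would be e.g. V.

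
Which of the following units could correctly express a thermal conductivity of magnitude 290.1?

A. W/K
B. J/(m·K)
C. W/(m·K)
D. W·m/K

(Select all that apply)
C

thermal conductivity has SI base units: kg * m / (s^3 * K)

Checking each option against kg * m / (s^3 * K):
  A. W/K: ✗ does not match
  B. J/(m·K): ✗ does not match
  C. W/(m·K): ✓ matches
  D. W·m/K: ✗ does not match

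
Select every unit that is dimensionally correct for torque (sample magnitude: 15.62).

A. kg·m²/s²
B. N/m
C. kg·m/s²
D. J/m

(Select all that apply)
A

torque has SI base units: kg * m^2 / s^2

Checking each option against kg * m^2 / s^2:
  A. kg·m²/s²: ✓ matches
  B. N/m: ✗ does not match
  C. kg·m/s²: ✗ does not match
  D. J/m: ✗ does not match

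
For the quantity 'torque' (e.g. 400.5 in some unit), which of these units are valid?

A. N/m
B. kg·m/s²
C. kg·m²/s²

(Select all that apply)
C

torque has SI base units: kg * m^2 / s^2

Checking each option against kg * m^2 / s^2:
  A. N/m: ✗ does not match
  B. kg·m/s²: ✗ does not match
  C. kg·m²/s²: ✓ matches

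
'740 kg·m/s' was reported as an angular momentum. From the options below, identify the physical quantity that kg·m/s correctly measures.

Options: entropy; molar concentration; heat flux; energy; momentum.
momentum

angular momentum should have units dimensionally equivalent to kg * m^2 / s (e.g. kg·m²/s).
The given unit 'kg·m/s' reduces to kg * m / s. Of the listed options, that is the dimensionality of momentum.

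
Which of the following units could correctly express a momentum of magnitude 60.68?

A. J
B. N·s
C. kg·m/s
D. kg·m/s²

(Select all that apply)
B, C

momentum has SI base units: kg * m / s

Checking each option against kg * m / s:
  A. J: ✗ does not match
  B. N·s: ✓ matches
  C. kg·m/s: ✓ matches
  D. kg·m/s²: ✗ does not match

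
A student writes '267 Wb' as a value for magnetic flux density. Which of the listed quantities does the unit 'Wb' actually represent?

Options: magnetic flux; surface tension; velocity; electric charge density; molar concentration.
magnetic flux

magnetic flux density should have units dimensionally equivalent to kg / (A * s^2) (e.g. T).
The given unit 'Wb' reduces to kg * m^2 / (A * s^2). Of the listed options, that is the dimensionality of magnetic flux.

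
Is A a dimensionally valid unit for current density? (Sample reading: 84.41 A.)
No

current density has SI base units: A / m^2
A does NOT reduce to A / m^2; a valid unit for current density would be e.g. A/m².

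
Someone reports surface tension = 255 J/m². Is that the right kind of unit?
Yes

surface tension has SI base units: kg / s^2
J/m² reduces to the same SI base units, so it is a valid unit for surface tension.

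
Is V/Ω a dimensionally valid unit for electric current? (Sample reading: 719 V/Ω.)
Yes

electric current has SI base units: A
V/Ω reduces to the same SI base units, so it is a valid unit for electric current.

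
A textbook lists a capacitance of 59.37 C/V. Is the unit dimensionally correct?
Yes

capacitance has SI base units: A^2 * s^4 / (kg * m^2)
C/V reduces to the same SI base units, so it is a valid unit for capacitance.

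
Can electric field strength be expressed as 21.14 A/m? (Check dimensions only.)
No

electric field strength has SI base units: kg * m / (A * s^3)
A/m does NOT reduce to kg * m / (A * s^3); a valid unit for electric field strength would be e.g. V/m.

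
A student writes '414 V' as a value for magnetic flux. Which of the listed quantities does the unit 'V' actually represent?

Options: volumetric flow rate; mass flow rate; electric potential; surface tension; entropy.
electric potential

magnetic flux should have units dimensionally equivalent to kg * m^2 / (A * s^2) (e.g. Wb).
The given unit 'V' reduces to kg * m^2 / (A * s^3). Of the listed options, that is the dimensionality of electric potential.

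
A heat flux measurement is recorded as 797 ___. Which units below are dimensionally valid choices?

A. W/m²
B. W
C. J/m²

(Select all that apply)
A

heat flux has SI base units: kg / s^3

Checking each option against kg / s^3:
  A. W/m²: ✓ matches
  B. W: ✗ does not match
  C. J/m²: ✗ does not match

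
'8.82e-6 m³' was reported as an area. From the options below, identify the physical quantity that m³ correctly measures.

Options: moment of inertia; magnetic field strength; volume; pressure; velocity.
volume

area should have units dimensionally equivalent to m^2 (e.g. m²).
The given unit 'm³' reduces to m^3. Of the listed options, that is the dimensionality of volume.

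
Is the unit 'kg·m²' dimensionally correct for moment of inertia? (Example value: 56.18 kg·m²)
Yes

moment of inertia has SI base units: kg * m^2
kg·m² reduces to the same SI base units, so it is a valid unit for moment of inertia.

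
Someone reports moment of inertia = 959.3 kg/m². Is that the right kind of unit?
No

moment of inertia has SI base units: kg * m^2
kg/m² does NOT reduce to kg * m^2; a valid unit for moment of inertia would be e.g. kg·m².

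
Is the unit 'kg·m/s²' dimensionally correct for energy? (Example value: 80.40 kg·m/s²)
No

energy has SI base units: kg * m^2 / s^2
kg·m/s² does NOT reduce to kg * m^2 / s^2; a valid unit for energy would be e.g. J.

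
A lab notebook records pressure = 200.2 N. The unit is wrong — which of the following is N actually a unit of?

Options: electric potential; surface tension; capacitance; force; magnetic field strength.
force

pressure should have units dimensionally equivalent to kg / (m * s^2) (e.g. Pa).
The given unit 'N' reduces to kg * m / s^2. Of the listed options, that is the dimensionality of force.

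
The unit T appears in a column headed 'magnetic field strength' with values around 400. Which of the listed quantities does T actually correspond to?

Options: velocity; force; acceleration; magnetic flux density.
magnetic flux density

magnetic field strength should have units dimensionally equivalent to A / m (e.g. A/m).
The given unit 'T' reduces to kg / (A * s^2). Of the listed options, that is the dimensionality of magnetic flux density.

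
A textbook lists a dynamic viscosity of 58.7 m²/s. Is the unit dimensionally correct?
No

dynamic viscosity has SI base units: kg / (m * s)
m²/s does NOT reduce to kg / (m * s); a valid unit for dynamic viscosity would be e.g. Pa·s.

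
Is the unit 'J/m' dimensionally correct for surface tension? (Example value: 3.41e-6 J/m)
No

surface tension has SI base units: kg / s^2
J/m does NOT reduce to kg / s^2; a valid unit for surface tension would be e.g. N/m.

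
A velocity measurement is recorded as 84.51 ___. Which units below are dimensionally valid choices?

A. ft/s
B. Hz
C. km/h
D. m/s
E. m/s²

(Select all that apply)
A, C, D

velocity has SI base units: m / s

Checking each option against m / s:
  A. ft/s: ✓ matches
  B. Hz: ✗ does not match
  C. km/h: ✓ matches
  D. m/s: ✓ matches
  E. m/s²: ✗ does not match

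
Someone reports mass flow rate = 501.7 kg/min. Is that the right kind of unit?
Yes

mass flow rate has SI base units: kg / s
kg/min reduces to the same SI base units, so it is a valid unit for mass flow rate.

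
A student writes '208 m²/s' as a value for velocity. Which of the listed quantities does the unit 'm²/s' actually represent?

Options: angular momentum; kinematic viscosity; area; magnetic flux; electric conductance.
kinematic viscosity

velocity should have units dimensionally equivalent to m / s (e.g. m/s).
The given unit 'm²/s' reduces to m^2 / s. Of the listed options, that is the dimensionality of kinematic viscosity.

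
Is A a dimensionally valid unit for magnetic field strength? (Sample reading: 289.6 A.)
No

magnetic field strength has SI base units: A / m
A does NOT reduce to A / m; a valid unit for magnetic field strength would be e.g. A/m.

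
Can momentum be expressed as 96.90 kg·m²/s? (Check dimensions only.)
No

momentum has SI base units: kg * m / s
kg·m²/s does NOT reduce to kg * m / s; a valid unit for momentum would be e.g. kg·m/s.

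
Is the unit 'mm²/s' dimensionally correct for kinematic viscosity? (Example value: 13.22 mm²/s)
Yes

kinematic viscosity has SI base units: m^2 / s
mm²/s reduces to the same SI base units, so it is a valid unit for kinematic viscosity.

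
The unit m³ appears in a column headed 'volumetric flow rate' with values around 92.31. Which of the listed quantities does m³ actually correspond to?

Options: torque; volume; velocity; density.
volume

volumetric flow rate should have units dimensionally equivalent to m^3 / s (e.g. m³/s).
The given unit 'm³' reduces to m^3. Of the listed options, that is the dimensionality of volume.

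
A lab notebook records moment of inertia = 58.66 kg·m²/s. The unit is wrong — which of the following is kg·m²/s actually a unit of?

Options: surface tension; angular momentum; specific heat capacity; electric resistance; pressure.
angular momentum

moment of inertia should have units dimensionally equivalent to kg * m^2 (e.g. kg·m²).
The given unit 'kg·m²/s' reduces to kg * m^2 / s. Of the listed options, that is the dimensionality of angular momentum.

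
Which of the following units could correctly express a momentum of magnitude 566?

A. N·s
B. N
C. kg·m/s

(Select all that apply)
A, C

momentum has SI base units: kg * m / s

Checking each option against kg * m / s:
  A. N·s: ✓ matches
  B. N: ✗ does not match
  C. kg·m/s: ✓ matches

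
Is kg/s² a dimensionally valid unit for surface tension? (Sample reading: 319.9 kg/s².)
Yes

surface tension has SI base units: kg / s^2
kg/s² reduces to the same SI base units, so it is a valid unit for surface tension.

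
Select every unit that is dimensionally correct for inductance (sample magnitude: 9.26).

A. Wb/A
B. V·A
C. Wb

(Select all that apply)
A

inductance has SI base units: kg * m^2 / (A^2 * s^2)

Checking each option against kg * m^2 / (A^2 * s^2):
  A. Wb/A: ✓ matches
  B. V·A: ✗ does not match
  C. Wb: ✗ does not match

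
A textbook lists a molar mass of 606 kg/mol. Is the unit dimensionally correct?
Yes

molar mass has SI base units: kg / mol
kg/mol reduces to the same SI base units, so it is a valid unit for molar mass.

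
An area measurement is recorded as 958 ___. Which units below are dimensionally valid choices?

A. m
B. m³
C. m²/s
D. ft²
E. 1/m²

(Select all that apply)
D

area has SI base units: m^2

Checking each option against m^2:
  A. m: ✗ does not match
  B. m³: ✗ does not match
  C. m²/s: ✗ does not match
  D. ft²: ✓ matches
  E. 1/m²: ✗ does not match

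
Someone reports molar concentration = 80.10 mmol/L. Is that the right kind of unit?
Yes

molar concentration has SI base units: mol / m^3
mmol/L reduces to the same SI base units, so it is a valid unit for molar concentration.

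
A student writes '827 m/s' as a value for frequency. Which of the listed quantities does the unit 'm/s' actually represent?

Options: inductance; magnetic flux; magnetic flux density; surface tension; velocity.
velocity

frequency should have units dimensionally equivalent to 1 / s (e.g. Hz).
The given unit 'm/s' reduces to m / s. Of the listed options, that is the dimensionality of velocity.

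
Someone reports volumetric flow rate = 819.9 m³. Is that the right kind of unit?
No

volumetric flow rate has SI base units: m^3 / s
m³ does NOT reduce to m^3 / s; a valid unit for volumetric flow rate would be e.g. m³/s.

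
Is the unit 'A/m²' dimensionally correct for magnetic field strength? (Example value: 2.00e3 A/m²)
No

magnetic field strength has SI base units: A / m
A/m² does NOT reduce to A / m; a valid unit for magnetic field strength would be e.g. A/m.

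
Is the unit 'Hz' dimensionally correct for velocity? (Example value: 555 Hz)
No

velocity has SI base units: m / s
Hz does NOT reduce to m / s; a valid unit for velocity would be e.g. m/s.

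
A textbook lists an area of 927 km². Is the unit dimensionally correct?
Yes

area has SI base units: m^2
km² reduces to the same SI base units, so it is a valid unit for area.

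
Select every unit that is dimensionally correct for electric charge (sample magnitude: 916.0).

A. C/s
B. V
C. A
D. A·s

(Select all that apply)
D

electric charge has SI base units: A * s

Checking each option against A * s:
  A. C/s: ✗ does not match
  B. V: ✗ does not match
  C. A: ✗ does not match
  D. A·s: ✓ matches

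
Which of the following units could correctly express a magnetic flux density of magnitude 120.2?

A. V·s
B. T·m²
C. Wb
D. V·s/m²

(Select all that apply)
D

magnetic flux density has SI base units: kg / (A * s^2)

Checking each option against kg / (A * s^2):
  A. V·s: ✗ does not match
  B. T·m²: ✗ does not match
  C. Wb: ✗ does not match
  D. V·s/m²: ✓ matches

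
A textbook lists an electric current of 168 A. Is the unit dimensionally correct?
Yes

electric current has SI base units: A
A reduces to the same SI base units, so it is a valid unit for electric current.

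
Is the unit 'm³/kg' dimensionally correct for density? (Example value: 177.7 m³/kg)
No

density has SI base units: kg / m^3
m³/kg does NOT reduce to kg / m^3; a valid unit for density would be e.g. kg/m³.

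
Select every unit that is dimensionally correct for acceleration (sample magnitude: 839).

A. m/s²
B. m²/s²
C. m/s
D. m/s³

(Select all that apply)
A

acceleration has SI base units: m / s^2

Checking each option against m / s^2:
  A. m/s²: ✓ matches
  B. m²/s²: ✗ does not match
  C. m/s: ✗ does not match
  D. m/s³: ✗ does not match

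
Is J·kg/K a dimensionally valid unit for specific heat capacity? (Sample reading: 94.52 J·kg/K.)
No

specific heat capacity has SI base units: m^2 / (s^2 * K)
J·kg/K does NOT reduce to m^2 / (s^2 * K); a valid unit for specific heat capacity would be e.g. J/(kg·K).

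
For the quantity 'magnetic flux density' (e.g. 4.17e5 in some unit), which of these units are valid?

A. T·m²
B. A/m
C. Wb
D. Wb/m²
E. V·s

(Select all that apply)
D

magnetic flux density has SI base units: kg / (A * s^2)

Checking each option against kg / (A * s^2):
  A. T·m²: ✗ does not match
  B. A/m: ✗ does not match
  C. Wb: ✗ does not match
  D. Wb/m²: ✓ matches
  E. V·s: ✗ does not match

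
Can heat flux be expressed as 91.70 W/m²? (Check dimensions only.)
Yes

heat flux has SI base units: kg / s^3
W/m² reduces to the same SI base units, so it is a valid unit for heat flux.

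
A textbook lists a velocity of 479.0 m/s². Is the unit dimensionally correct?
No

velocity has SI base units: m / s
m/s² does NOT reduce to m / s; a valid unit for velocity would be e.g. m/s.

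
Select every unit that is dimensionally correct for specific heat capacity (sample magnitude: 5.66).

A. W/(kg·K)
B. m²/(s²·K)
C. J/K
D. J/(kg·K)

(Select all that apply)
B, D

specific heat capacity has SI base units: m^2 / (s^2 * K)

Checking each option against m^2 / (s^2 * K):
  A. W/(kg·K): ✗ does not match
  B. m²/(s²·K): ✓ matches
  C. J/K: ✗ does not match
  D. J/(kg·K): ✓ matches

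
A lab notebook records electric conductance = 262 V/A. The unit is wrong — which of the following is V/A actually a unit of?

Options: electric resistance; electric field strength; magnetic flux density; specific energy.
electric resistance

electric conductance should have units dimensionally equivalent to A^2 * s^3 / (kg * m^2) (e.g. S).
The given unit 'V/A' reduces to kg * m^2 / (A^2 * s^3). Of the listed options, that is the dimensionality of electric resistance.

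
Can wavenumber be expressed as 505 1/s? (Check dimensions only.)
No

wavenumber has SI base units: 1 / m
1/s does NOT reduce to 1 / m; a valid unit for wavenumber would be e.g. 1/m.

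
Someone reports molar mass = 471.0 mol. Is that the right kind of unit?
No

molar mass has SI base units: kg / mol
mol does NOT reduce to kg / mol; a valid unit for molar mass would be e.g. kg/mol.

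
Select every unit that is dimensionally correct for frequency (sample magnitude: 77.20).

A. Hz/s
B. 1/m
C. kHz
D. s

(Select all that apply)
C

frequency has SI base units: 1 / s

Checking each option against 1 / s:
  A. Hz/s: ✗ does not match
  B. 1/m: ✗ does not match
  C. kHz: ✓ matches
  D. s: ✗ does not match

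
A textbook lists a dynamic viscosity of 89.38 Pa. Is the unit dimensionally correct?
No

dynamic viscosity has SI base units: kg / (m * s)
Pa does NOT reduce to kg / (m * s); a valid unit for dynamic viscosity would be e.g. Pa·s.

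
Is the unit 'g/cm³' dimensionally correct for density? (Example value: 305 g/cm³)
Yes

density has SI base units: kg / m^3
g/cm³ reduces to the same SI base units, so it is a valid unit for density.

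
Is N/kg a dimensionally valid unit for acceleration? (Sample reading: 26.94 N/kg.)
Yes

acceleration has SI base units: m / s^2
N/kg reduces to the same SI base units, so it is a valid unit for acceleration.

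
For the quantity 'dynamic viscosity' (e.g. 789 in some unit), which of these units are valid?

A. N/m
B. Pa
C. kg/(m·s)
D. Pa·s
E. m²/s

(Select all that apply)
C, D

dynamic viscosity has SI base units: kg / (m * s)

Checking each option against kg / (m * s):
  A. N/m: ✗ does not match
  B. Pa: ✗ does not match
  C. kg/(m·s): ✓ matches
  D. Pa·s: ✓ matches
  E. m²/s: ✗ does not match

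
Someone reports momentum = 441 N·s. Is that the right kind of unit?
Yes

momentum has SI base units: kg * m / s
N·s reduces to the same SI base units, so it is a valid unit for momentum.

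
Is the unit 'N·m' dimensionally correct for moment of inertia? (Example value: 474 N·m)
No

moment of inertia has SI base units: kg * m^2
N·m does NOT reduce to kg * m^2; a valid unit for moment of inertia would be e.g. kg·m².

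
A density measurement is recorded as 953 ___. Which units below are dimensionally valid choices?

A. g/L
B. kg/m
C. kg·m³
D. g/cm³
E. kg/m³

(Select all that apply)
A, D, E

density has SI base units: kg / m^3

Checking each option against kg / m^3:
  A. g/L: ✓ matches
  B. kg/m: ✗ does not match
  C. kg·m³: ✗ does not match
  D. g/cm³: ✓ matches
  E. kg/m³: ✓ matches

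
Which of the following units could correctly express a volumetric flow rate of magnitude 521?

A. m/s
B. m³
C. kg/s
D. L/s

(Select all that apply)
D

volumetric flow rate has SI base units: m^3 / s

Checking each option against m^3 / s:
  A. m/s: ✗ does not match
  B. m³: ✗ does not match
  C. kg/s: ✗ does not match
  D. L/s: ✓ matches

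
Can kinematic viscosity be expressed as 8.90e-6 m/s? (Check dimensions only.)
No

kinematic viscosity has SI base units: m^2 / s
m/s does NOT reduce to m^2 / s; a valid unit for kinematic viscosity would be e.g. m²/s.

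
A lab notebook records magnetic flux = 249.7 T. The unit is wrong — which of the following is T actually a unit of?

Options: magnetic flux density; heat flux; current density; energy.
magnetic flux density

magnetic flux should have units dimensionally equivalent to kg * m^2 / (A * s^2) (e.g. Wb).
The given unit 'T' reduces to kg / (A * s^2). Of the listed options, that is the dimensionality of magnetic flux density.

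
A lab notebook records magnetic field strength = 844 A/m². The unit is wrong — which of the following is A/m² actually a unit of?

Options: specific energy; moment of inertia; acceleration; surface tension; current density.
current density

magnetic field strength should have units dimensionally equivalent to A / m (e.g. A/m).
The given unit 'A/m²' reduces to A / m^2. Of the listed options, that is the dimensionality of current density.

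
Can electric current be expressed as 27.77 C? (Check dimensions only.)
No

electric current has SI base units: A
C does NOT reduce to A; a valid unit for electric current would be e.g. A.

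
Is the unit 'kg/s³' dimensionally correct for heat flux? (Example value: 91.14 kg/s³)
Yes

heat flux has SI base units: kg / s^3
kg/s³ reduces to the same SI base units, so it is a valid unit for heat flux.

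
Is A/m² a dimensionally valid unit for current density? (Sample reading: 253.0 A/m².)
Yes

current density has SI base units: A / m^2
A/m² reduces to the same SI base units, so it is a valid unit for current density.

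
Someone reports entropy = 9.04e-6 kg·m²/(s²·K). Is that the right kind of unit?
Yes

entropy has SI base units: kg * m^2 / (s^2 * K)
kg·m²/(s²·K) reduces to the same SI base units, so it is a valid unit for entropy.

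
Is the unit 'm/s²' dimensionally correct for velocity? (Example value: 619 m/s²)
No

velocity has SI base units: m / s
m/s² does NOT reduce to m / s; a valid unit for velocity would be e.g. m/s.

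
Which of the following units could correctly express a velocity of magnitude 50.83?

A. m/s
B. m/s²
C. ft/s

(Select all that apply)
A, C

velocity has SI base units: m / s

Checking each option against m / s:
  A. m/s: ✓ matches
  B. m/s²: ✗ does not match
  C. ft/s: ✓ matches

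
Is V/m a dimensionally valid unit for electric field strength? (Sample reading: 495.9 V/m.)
Yes

electric field strength has SI base units: kg * m / (A * s^3)
V/m reduces to the same SI base units, so it is a valid unit for electric field strength.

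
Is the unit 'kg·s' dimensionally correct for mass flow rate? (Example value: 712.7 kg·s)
No

mass flow rate has SI base units: kg / s
kg·s does NOT reduce to kg / s; a valid unit for mass flow rate would be e.g. kg/s.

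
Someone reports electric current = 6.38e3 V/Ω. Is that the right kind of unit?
Yes

electric current has SI base units: A
V/Ω reduces to the same SI base units, so it is a valid unit for electric current.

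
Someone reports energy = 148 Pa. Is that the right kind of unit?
No

energy has SI base units: kg * m^2 / s^2
Pa does NOT reduce to kg * m^2 / s^2; a valid unit for energy would be e.g. J.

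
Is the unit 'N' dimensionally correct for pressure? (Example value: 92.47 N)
No

pressure has SI base units: kg / (m * s^2)
N does NOT reduce to kg / (m * s^2); a valid unit for pressure would be e.g. Pa.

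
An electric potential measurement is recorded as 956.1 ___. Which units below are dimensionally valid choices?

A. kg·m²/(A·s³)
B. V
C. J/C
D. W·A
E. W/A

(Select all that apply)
A, B, C, E

electric potential has SI base units: kg * m^2 / (A * s^3)

Checking each option against kg * m^2 / (A * s^3):
  A. kg·m²/(A·s³): ✓ matches
  B. V: ✓ matches
  C. J/C: ✓ matches
  D. W·A: ✗ does not match
  E. W/A: ✓ matches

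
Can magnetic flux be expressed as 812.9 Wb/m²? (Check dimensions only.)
No

magnetic flux has SI base units: kg * m^2 / (A * s^2)
Wb/m² does NOT reduce to kg * m^2 / (A * s^2); a valid unit for magnetic flux would be e.g. Wb.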